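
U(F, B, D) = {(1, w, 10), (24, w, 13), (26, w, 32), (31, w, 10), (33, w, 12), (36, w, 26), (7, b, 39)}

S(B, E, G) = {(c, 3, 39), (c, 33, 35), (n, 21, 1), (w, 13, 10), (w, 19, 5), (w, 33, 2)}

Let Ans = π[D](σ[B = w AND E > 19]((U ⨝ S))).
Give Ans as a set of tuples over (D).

Joining U and S on B yields {(1, w, 10, 13, 10), (1, w, 10, 19, 5), (1, w, 10, 33, 2), (24, w, 13, 13, 10), (24, w, 13, 19, 5), (24, w, 13, 33, 2), (26, w, 32, 13, 10), (26, w, 32, 19, 5), (26, w, 32, 33, 2), (31, w, 10, 13, 10), (31, w, 10, 19, 5), (31, w, 10, 33, 2), (33, w, 12, 13, 10), (33, w, 12, 19, 5), (33, w, 12, 33, 2), (36, w, 26, 13, 10), (36, w, 26, 19, 5), (36, w, 26, 33, 2)}.
Apply σ_{B = w AND E > 19}; surviving tuples: {(1, w, 10, 33, 2), (24, w, 13, 33, 2), (26, w, 32, 33, 2), (31, w, 10, 33, 2), (33, w, 12, 33, 2), (36, w, 26, 33, 2)}
Keep only column(s) D (1 duplicate(s) eliminated): {10, 12, 13, 26, 32}

{10, 12, 13, 26, 32}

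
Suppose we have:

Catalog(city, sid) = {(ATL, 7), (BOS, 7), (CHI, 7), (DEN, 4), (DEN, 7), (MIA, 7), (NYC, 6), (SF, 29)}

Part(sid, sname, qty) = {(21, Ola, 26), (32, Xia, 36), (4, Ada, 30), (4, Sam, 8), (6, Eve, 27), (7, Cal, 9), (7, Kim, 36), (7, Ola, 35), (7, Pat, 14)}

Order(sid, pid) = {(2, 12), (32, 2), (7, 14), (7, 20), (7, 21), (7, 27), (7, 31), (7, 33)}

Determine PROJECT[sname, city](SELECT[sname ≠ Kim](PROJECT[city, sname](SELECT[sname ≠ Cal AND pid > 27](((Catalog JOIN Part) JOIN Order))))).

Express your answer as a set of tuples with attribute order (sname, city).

Catalog ⋈ Part (natural join on sid): {(ATL, 7, Cal, 9), (ATL, 7, Kim, 36), (ATL, 7, Ola, 35), (ATL, 7, Pat, 14), (BOS, 7, Cal, 9), (BOS, 7, Kim, 36), (BOS, 7, Ola, 35), (BOS, 7, Pat, 14), (CHI, 7, Cal, 9), (CHI, 7, Kim, 36), (CHI, 7, Ola, 35), (CHI, 7, Pat, 14), (DEN, 4, Ada, 30), (DEN, 4, Sam, 8), (DEN, 7, Cal, 9), (DEN, 7, Kim, 36), (DEN, 7, Ola, 35), (DEN, 7, Pat, 14), (MIA, 7, Cal, 9), (MIA, 7, Kim, 36), (MIA, 7, Ola, 35), (MIA, 7, Pat, 14), (NYC, 6, Eve, 27)}
(Catalog JOIN Part) ⋈ Order (natural join on sid): {(ATL, 7, Cal, 9, 14), (ATL, 7, Cal, 9, 20), (ATL, 7, Cal, 9, 21), (ATL, 7, Cal, 9, 27), (ATL, 7, Cal, 9, 31), (ATL, 7, Cal, 9, 33), (ATL, 7, Kim, 36, 14), (ATL, 7, Kim, 36, 20), (ATL, 7, Kim, 36, 21), (ATL, 7, Kim, 36, 27), (ATL, 7, Kim, 36, 31), (ATL, 7, Kim, 36, 33), (ATL, 7, Ola, 35, 14), (ATL, 7, Ola, 35, 20), (ATL, 7, Ola, 35, 21), (ATL, 7, Ola, 35, 27), (ATL, 7, Ola, 35, 31), (ATL, 7, Ola, 35, 33), (ATL, 7, Pat, 14, 14), (ATL, 7, Pat, 14, 20), (ATL, 7, Pat, 14, 21), (ATL, 7, Pat, 14, 27), (ATL, 7, Pat, 14, 31), (ATL, 7, Pat, 14, 33), (BOS, 7, Cal, 9, 14), (BOS, 7, Cal, 9, 20), (BOS, 7, Cal, 9, 21), (BOS, 7, Cal, 9, 27), (BOS, 7, Cal, 9, 31), (BOS, 7, Cal, 9, 33), (BOS, 7, Kim, 36, 14), (BOS, 7, Kim, 36, 20), (BOS, 7, Kim, 36, 21), (BOS, 7, Kim, 36, 27), (BOS, 7, Kim, 36, 31), (BOS, 7, Kim, 36, 33), (BOS, 7, Ola, 35, 14), (BOS, 7, Ola, 35, 20), (BOS, 7, Ola, 35, 21), (BOS, 7, Ola, 35, 27), (BOS, 7, Ola, 35, 31), (BOS, 7, Ola, 35, 33), (BOS, 7, Pat, 14, 14), (BOS, 7, Pat, 14, 20), (BOS, 7, Pat, 14, 21), (BOS, 7, Pat, 14, 27), (BOS, 7, Pat, 14, 31), (BOS, 7, Pat, 14, 33), (CHI, 7, Cal, 9, 14), (CHI, 7, Cal, 9, 20), (CHI, 7, Cal, 9, 21), (CHI, 7, Cal, 9, 27), (CHI, 7, Cal, 9, 31), (CHI, 7, Cal, 9, 33), (CHI, 7, Kim, 36, 14), (CHI, 7, Kim, 36, 20), (CHI, 7, Kim, 36, 21), (CHI, 7, Kim, 36, 27), (CHI, 7, Kim, 36, 31), (CHI, 7, Kim, 36, 33), (CHI, 7, Ola, 35, 14), (CHI, 7, Ola, 35, 20), (CHI, 7, Ola, 35, 21), (CHI, 7, Ola, 35, 27), (CHI, 7, Ola, 35, 31), (CHI, 7, Ola, 35, 33), (CHI, 7, Pat, 14, 14), (CHI, 7, Pat, 14, 20), (CHI, 7, Pat, 14, 21), (CHI, 7, Pat, 14, 27), (CHI, 7, Pat, 14, 31), (CHI, 7, Pat, 14, 33), (DEN, 7, Cal, 9, 14), (DEN, 7, Cal, 9, 20), (DEN, 7, Cal, 9, 21), (DEN, 7, Cal, 9, 27), (DEN, 7, Cal, 9, 31), (DEN, 7, Cal, 9, 33), (DEN, 7, Kim, 36, 14), (DEN, 7, Kim, 36, 20), (DEN, 7, Kim, 36, 21), (DEN, 7, Kim, 36, 27), (DEN, 7, Kim, 36, 31), (DEN, 7, Kim, 36, 33), (DEN, 7, Ola, 35, 14), (DEN, 7, Ola, 35, 20), (DEN, 7, Ola, 35, 21), (DEN, 7, Ola, 35, 27), (DEN, 7, Ola, 35, 31), (DEN, 7, Ola, 35, 33), (DEN, 7, Pat, 14, 14), (DEN, 7, Pat, 14, 20), (DEN, 7, Pat, 14, 21), (DEN, 7, Pat, 14, 27), (DEN, 7, Pat, 14, 31), (DEN, 7, Pat, 14, 33), (MIA, 7, Cal, 9, 14), (MIA, 7, Cal, 9, 20), (MIA, 7, Cal, 9, 21), (MIA, 7, Cal, 9, 27), (MIA, 7, Cal, 9, 31), (MIA, 7, Cal, 9, 33), (MIA, 7, Kim, 36, 14), (MIA, 7, Kim, 36, 20), (MIA, 7, Kim, 36, 21), (MIA, 7, Kim, 36, 27), (MIA, 7, Kim, 36, 31), (MIA, 7, Kim, 36, 33), (MIA, 7, Ola, 35, 14), (MIA, 7, Ola, 35, 20), (MIA, 7, Ola, 35, 21), (MIA, 7, Ola, 35, 27), (MIA, 7, Ola, 35, 31), (MIA, 7, Ola, 35, 33), (MIA, 7, Pat, 14, 14), (MIA, 7, Pat, 14, 20), (MIA, 7, Pat, 14, 21), (MIA, 7, Pat, 14, 27), (MIA, 7, Pat, 14, 31), (MIA, 7, Pat, 14, 33)}
Selection sname ≠ Cal AND pid > 27: {(ATL, 7, Kim, 36, 31), (ATL, 7, Kim, 36, 33), (ATL, 7, Ola, 35, 31), (ATL, 7, Ola, 35, 33), (ATL, 7, Pat, 14, 31), (ATL, 7, Pat, 14, 33), (BOS, 7, Kim, 36, 31), (BOS, 7, Kim, 36, 33), (BOS, 7, Ola, 35, 31), (BOS, 7, Ola, 35, 33), (BOS, 7, Pat, 14, 31), (BOS, 7, Pat, 14, 33), (CHI, 7, Kim, 36, 31), (CHI, 7, Kim, 36, 33), (CHI, 7, Ola, 35, 31), (CHI, 7, Ola, 35, 33), (CHI, 7, Pat, 14, 31), (CHI, 7, Pat, 14, 33), (DEN, 7, Kim, 36, 31), (DEN, 7, Kim, 36, 33), (DEN, 7, Ola, 35, 31), (DEN, 7, Ola, 35, 33), (DEN, 7, Pat, 14, 31), (DEN, 7, Pat, 14, 33), (MIA, 7, Kim, 36, 31), (MIA, 7, Kim, 36, 33), (MIA, 7, Ola, 35, 31), (MIA, 7, Ola, 35, 33), (MIA, 7, Pat, 14, 31), (MIA, 7, Pat, 14, 33)}
π_{city, sname} gives {(ATL, Kim), (ATL, Ola), (ATL, Pat), (BOS, Kim), (BOS, Ola), (BOS, Pat), (CHI, Kim), (CHI, Ola), (CHI, Pat), (DEN, Kim), (DEN, Ola), (DEN, Pat), (MIA, Kim), (MIA, Ola), (MIA, Pat)} (15 duplicate(s) eliminated).
Selection sname ≠ Kim: {(ATL, Ola), (ATL, Pat), (BOS, Ola), (BOS, Pat), (CHI, Ola), (CHI, Pat), (DEN, Ola), (DEN, Pat), (MIA, Ola), (MIA, Pat)}
π_{sname, city} gives {(Ola, ATL), (Ola, BOS), (Ola, CHI), (Ola, DEN), (Ola, MIA), (Pat, ATL), (Pat, BOS), (Pat, CHI), (Pat, DEN), (Pat, MIA)}.

{(Ola, ATL), (Ola, BOS), (Ola, CHI), (Ola, DEN), (Ola, MIA), (Pat, ATL), (Pat, BOS), (Pat, CHI), (Pat, DEN), (Pat, MIA)}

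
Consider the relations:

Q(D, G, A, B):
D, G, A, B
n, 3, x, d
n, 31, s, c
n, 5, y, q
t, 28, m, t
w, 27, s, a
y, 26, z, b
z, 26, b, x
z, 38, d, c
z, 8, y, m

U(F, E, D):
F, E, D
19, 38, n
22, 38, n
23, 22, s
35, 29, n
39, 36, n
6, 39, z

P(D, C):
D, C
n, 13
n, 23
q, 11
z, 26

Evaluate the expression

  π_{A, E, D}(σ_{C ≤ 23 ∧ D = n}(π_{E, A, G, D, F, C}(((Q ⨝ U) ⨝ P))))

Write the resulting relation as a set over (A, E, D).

Q ⋈ U (natural join on D): {(n, 3, x, d, 19, 38), (n, 3, x, d, 22, 38), (n, 3, x, d, 35, 29), (n, 3, x, d, 39, 36), (n, 31, s, c, 19, 38), (n, 31, s, c, 22, 38), (n, 31, s, c, 35, 29), (n, 31, s, c, 39, 36), (n, 5, y, q, 19, 38), (n, 5, y, q, 22, 38), (n, 5, y, q, 35, 29), (n, 5, y, q, 39, 36), (z, 26, b, x, 6, 39), (z, 38, d, c, 6, 39), (z, 8, y, m, 6, 39)}
(Q ⨝ U) ⋈ P (natural join on D): {(n, 3, x, d, 19, 38, 13), (n, 3, x, d, 19, 38, 23), (n, 3, x, d, 22, 38, 13), (n, 3, x, d, 22, 38, 23), (n, 3, x, d, 35, 29, 13), (n, 3, x, d, 35, 29, 23), (n, 3, x, d, 39, 36, 13), (n, 3, x, d, 39, 36, 23), (n, 31, s, c, 19, 38, 13), (n, 31, s, c, 19, 38, 23), (n, 31, s, c, 22, 38, 13), (n, 31, s, c, 22, 38, 23), (n, 31, s, c, 35, 29, 13), (n, 31, s, c, 35, 29, 23), (n, 31, s, c, 39, 36, 13), (n, 31, s, c, 39, 36, 23), (n, 5, y, q, 19, 38, 13), (n, 5, y, q, 19, 38, 23), (n, 5, y, q, 22, 38, 13), (n, 5, y, q, 22, 38, 23), (n, 5, y, q, 35, 29, 13), (n, 5, y, q, 35, 29, 23), (n, 5, y, q, 39, 36, 13), (n, 5, y, q, 39, 36, 23), (z, 26, b, x, 6, 39, 26), (z, 38, d, c, 6, 39, 26), (z, 8, y, m, 6, 39, 26)}
π_{E, A, G, D, F, C} gives {(29, s, 31, n, 35, 13), (29, s, 31, n, 35, 23), (29, x, 3, n, 35, 13), (29, x, 3, n, 35, 23), (29, y, 5, n, 35, 13), (29, y, 5, n, 35, 23), (36, s, 31, n, 39, 13), (36, s, 31, n, 39, 23), (36, x, 3, n, 39, 13), (36, x, 3, n, 39, 23), (36, y, 5, n, 39, 13), (36, y, 5, n, 39, 23), (38, s, 31, n, 19, 13), (38, s, 31, n, 19, 23), (38, s, 31, n, 22, 13), (38, s, 31, n, 22, 23), (38, x, 3, n, 19, 13), (38, x, 3, n, 19, 23), (38, x, 3, n, 22, 13), (38, x, 3, n, 22, 23), (38, y, 5, n, 19, 13), (38, y, 5, n, 19, 23), (38, y, 5, n, 22, 13), (38, y, 5, n, 22, 23), (39, b, 26, z, 6, 26), (39, d, 38, z, 6, 26), (39, y, 8, z, 6, 26)}.
Filtering on C ≤ 23 ∧ D = n leaves {(29, s, 31, n, 35, 13), (29, s, 31, n, 35, 23), (29, x, 3, n, 35, 13), (29, x, 3, n, 35, 23), (29, y, 5, n, 35, 13), (29, y, 5, n, 35, 23), (36, s, 31, n, 39, 13), (36, s, 31, n, 39, 23), (36, x, 3, n, 39, 13), (36, x, 3, n, 39, 23), (36, y, 5, n, 39, 13), (36, y, 5, n, 39, 23), (38, s, 31, n, 19, 13), (38, s, 31, n, 19, 23), (38, s, 31, n, 22, 13), (38, s, 31, n, 22, 23), (38, x, 3, n, 19, 13), (38, x, 3, n, 19, 23), (38, x, 3, n, 22, 13), (38, x, 3, n, 22, 23), (38, y, 5, n, 19, 13), (38, y, 5, n, 19, 23), (38, y, 5, n, 22, 13), (38, y, 5, n, 22, 23)}.
π_{A, E, D} gives {(s, 29, n), (s, 36, n), (s, 38, n), (x, 29, n), (x, 36, n), (x, 38, n), (y, 29, n), (y, 36, n), (y, 38, n)} (15 duplicate(s) eliminated).

{(s, 29, n), (s, 36, n), (s, 38, n), (x, 29, n), (x, 36, n), (x, 38, n), (y, 29, n), (y, 36, n), (y, 38, n)}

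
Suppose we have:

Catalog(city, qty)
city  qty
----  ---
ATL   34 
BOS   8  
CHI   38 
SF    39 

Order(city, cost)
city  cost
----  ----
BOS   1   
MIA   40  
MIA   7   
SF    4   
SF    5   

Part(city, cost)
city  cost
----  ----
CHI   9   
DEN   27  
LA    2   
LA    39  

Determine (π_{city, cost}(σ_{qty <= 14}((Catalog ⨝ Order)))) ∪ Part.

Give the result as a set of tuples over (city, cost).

{(BOS, 1), (CHI, 9), (DEN, 27), (LA, 2), (LA, 39)}

Natural join on city: {(BOS, 8, 1), (SF, 39, 4), (SF, 39, 5)}
Selection qty <= 14: {(BOS, 8, 1)}
Keep only column(s) city, cost: {(BOS, 1)}
Taking the union: {(BOS, 1), (CHI, 9), (DEN, 27), (LA, 2), (LA, 39)}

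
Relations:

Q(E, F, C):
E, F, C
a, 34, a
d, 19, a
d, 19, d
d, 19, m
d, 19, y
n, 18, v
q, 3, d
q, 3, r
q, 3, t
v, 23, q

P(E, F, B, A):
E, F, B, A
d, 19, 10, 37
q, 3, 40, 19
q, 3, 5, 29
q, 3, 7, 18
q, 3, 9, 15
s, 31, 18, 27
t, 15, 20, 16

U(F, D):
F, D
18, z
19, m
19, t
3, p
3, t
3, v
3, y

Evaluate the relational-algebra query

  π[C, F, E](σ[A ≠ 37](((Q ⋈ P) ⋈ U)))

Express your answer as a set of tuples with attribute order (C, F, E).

Joining Q and P on E, F yields {(d, 19, a, 10, 37), (d, 19, d, 10, 37), (d, 19, m, 10, 37), (d, 19, y, 10, 37), (q, 3, d, 40, 19), (q, 3, d, 5, 29), (q, 3, d, 7, 18), (q, 3, d, 9, 15), (q, 3, r, 40, 19), (q, 3, r, 5, 29), (q, 3, r, 7, 18), (q, 3, r, 9, 15), (q, 3, t, 40, 19), (q, 3, t, 5, 29), (q, 3, t, 7, 18), (q, 3, t, 9, 15)}.
Joining (Q ⋈ P) and U on F yields {(d, 19, a, 10, 37, m), (d, 19, a, 10, 37, t), (d, 19, d, 10, 37, m), (d, 19, d, 10, 37, t), (d, 19, m, 10, 37, m), (d, 19, m, 10, 37, t), (d, 19, y, 10, 37, m), (d, 19, y, 10, 37, t), (q, 3, d, 40, 19, p), (q, 3, d, 40, 19, t), (q, 3, d, 40, 19, v), (q, 3, d, 40, 19, y), (q, 3, d, 5, 29, p), (q, 3, d, 5, 29, t), (q, 3, d, 5, 29, v), (q, 3, d, 5, 29, y), (q, 3, d, 7, 18, p), (q, 3, d, 7, 18, t), (q, 3, d, 7, 18, v), (q, 3, d, 7, 18, y), (q, 3, d, 9, 15, p), (q, 3, d, 9, 15, t), (q, 3, d, 9, 15, v), (q, 3, d, 9, 15, y), (q, 3, r, 40, 19, p), (q, 3, r, 40, 19, t), (q, 3, r, 40, 19, v), (q, 3, r, 40, 19, y), (q, 3, r, 5, 29, p), (q, 3, r, 5, 29, t), (q, 3, r, 5, 29, v), (q, 3, r, 5, 29, y), (q, 3, r, 7, 18, p), (q, 3, r, 7, 18, t), (q, 3, r, 7, 18, v), (q, 3, r, 7, 18, y), (q, 3, r, 9, 15, p), (q, 3, r, 9, 15, t), (q, 3, r, 9, 15, v), (q, 3, r, 9, 15, y), (q, 3, t, 40, 19, p), (q, 3, t, 40, 19, t), (q, 3, t, 40, 19, v), (q, 3, t, 40, 19, y), (q, 3, t, 5, 29, p), (q, 3, t, 5, 29, t), (q, 3, t, 5, 29, v), (q, 3, t, 5, 29, y), (q, 3, t, 7, 18, p), (q, 3, t, 7, 18, t), (q, 3, t, 7, 18, v), (q, 3, t, 7, 18, y), (q, 3, t, 9, 15, p), (q, 3, t, 9, 15, t), (q, 3, t, 9, 15, v), (q, 3, t, 9, 15, y)}.
Selection A ≠ 37: {(q, 3, d, 40, 19, p), (q, 3, d, 40, 19, t), (q, 3, d, 40, 19, v), (q, 3, d, 40, 19, y), (q, 3, d, 5, 29, p), (q, 3, d, 5, 29, t), (q, 3, d, 5, 29, v), (q, 3, d, 5, 29, y), (q, 3, d, 7, 18, p), (q, 3, d, 7, 18, t), (q, 3, d, 7, 18, v), (q, 3, d, 7, 18, y), (q, 3, d, 9, 15, p), (q, 3, d, 9, 15, t), (q, 3, d, 9, 15, v), (q, 3, d, 9, 15, y), (q, 3, r, 40, 19, p), (q, 3, r, 40, 19, t), (q, 3, r, 40, 19, v), (q, 3, r, 40, 19, y), (q, 3, r, 5, 29, p), (q, 3, r, 5, 29, t), (q, 3, r, 5, 29, v), (q, 3, r, 5, 29, y), (q, 3, r, 7, 18, p), (q, 3, r, 7, 18, t), (q, 3, r, 7, 18, v), (q, 3, r, 7, 18, y), (q, 3, r, 9, 15, p), (q, 3, r, 9, 15, t), (q, 3, r, 9, 15, v), (q, 3, r, 9, 15, y), (q, 3, t, 40, 19, p), (q, 3, t, 40, 19, t), (q, 3, t, 40, 19, v), (q, 3, t, 40, 19, y), (q, 3, t, 5, 29, p), (q, 3, t, 5, 29, t), (q, 3, t, 5, 29, v), (q, 3, t, 5, 29, y), (q, 3, t, 7, 18, p), (q, 3, t, 7, 18, t), (q, 3, t, 7, 18, v), (q, 3, t, 7, 18, y), (q, 3, t, 9, 15, p), (q, 3, t, 9, 15, t), (q, 3, t, 9, 15, v), (q, 3, t, 9, 15, y)}
π[C, F, E]: project onto (C, F, E) (45 duplicate(s) eliminated) → {(d, 3, q), (r, 3, q), (t, 3, q)}

{(d, 3, q), (r, 3, q), (t, 3, q)}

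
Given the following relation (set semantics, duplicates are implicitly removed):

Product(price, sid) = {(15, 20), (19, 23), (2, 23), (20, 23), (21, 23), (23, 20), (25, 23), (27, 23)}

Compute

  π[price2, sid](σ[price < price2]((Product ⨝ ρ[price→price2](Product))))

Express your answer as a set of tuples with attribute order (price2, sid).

{(19, 23), (20, 23), (21, 23), (23, 20), (25, 23), (27, 23)}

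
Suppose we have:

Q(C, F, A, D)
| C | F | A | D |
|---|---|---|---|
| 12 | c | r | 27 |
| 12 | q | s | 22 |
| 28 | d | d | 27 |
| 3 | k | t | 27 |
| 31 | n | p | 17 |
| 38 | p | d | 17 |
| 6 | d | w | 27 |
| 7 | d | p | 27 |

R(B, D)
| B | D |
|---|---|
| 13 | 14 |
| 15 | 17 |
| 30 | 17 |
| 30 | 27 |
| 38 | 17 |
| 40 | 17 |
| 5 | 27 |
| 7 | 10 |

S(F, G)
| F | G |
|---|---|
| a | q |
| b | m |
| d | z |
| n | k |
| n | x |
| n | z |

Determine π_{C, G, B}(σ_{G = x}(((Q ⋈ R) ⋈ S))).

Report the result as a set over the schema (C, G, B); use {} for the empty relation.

{(31, x, 15), (31, x, 30), (31, x, 38), (31, x, 40)}

Joining Q and R on D yields {(12, c, r, 27, 30), (12, c, r, 27, 5), (28, d, d, 27, 30), (28, d, d, 27, 5), (3, k, t, 27, 30), (3, k, t, 27, 5), (31, n, p, 17, 15), (31, n, p, 17, 30), (31, n, p, 17, 38), (31, n, p, 17, 40), (38, p, d, 17, 15), (38, p, d, 17, 30), (38, p, d, 17, 38), (38, p, d, 17, 40), (6, d, w, 27, 30), (6, d, w, 27, 5), (7, d, p, 27, 30), (7, d, p, 27, 5)}.
Joining (Q ⋈ R) and S on F yields {(28, d, d, 27, 30, z), (28, d, d, 27, 5, z), (31, n, p, 17, 15, k), (31, n, p, 17, 15, x), (31, n, p, 17, 15, z), (31, n, p, 17, 30, k), (31, n, p, 17, 30, x), (31, n, p, 17, 30, z), (31, n, p, 17, 38, k), (31, n, p, 17, 38, x), (31, n, p, 17, 38, z), (31, n, p, 17, 40, k), (31, n, p, 17, 40, x), (31, n, p, 17, 40, z), (6, d, w, 27, 30, z), (6, d, w, 27, 5, z), (7, d, p, 27, 30, z), (7, d, p, 27, 5, z)}.
Filtering on G = x leaves {(31, n, p, 17, 15, x), (31, n, p, 17, 30, x), (31, n, p, 17, 38, x), (31, n, p, 17, 40, x)}.
Keep only column(s) C, G, B: {(31, x, 15), (31, x, 30), (31, x, 38), (31, x, 40)}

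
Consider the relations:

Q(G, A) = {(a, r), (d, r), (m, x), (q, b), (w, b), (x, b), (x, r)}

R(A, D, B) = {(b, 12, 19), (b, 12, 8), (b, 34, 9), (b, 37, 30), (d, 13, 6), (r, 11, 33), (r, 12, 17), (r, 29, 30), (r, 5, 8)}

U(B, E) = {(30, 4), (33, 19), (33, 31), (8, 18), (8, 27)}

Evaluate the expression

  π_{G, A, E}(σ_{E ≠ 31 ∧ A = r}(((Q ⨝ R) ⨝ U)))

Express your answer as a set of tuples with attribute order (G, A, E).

{(a, r, 18), (a, r, 19), (a, r, 27), (a, r, 4), (d, r, 18), (d, r, 19), (d, r, 27), (d, r, 4), (x, r, 18), (x, r, 19), (x, r, 27), (x, r, 4)}

Natural join on A: {(a, r, 11, 33), (a, r, 12, 17), (a, r, 29, 30), (a, r, 5, 8), (d, r, 11, 33), (d, r, 12, 17), (d, r, 29, 30), (d, r, 5, 8), (q, b, 12, 19), (q, b, 12, 8), (q, b, 34, 9), (q, b, 37, 30), (w, b, 12, 19), (w, b, 12, 8), (w, b, 34, 9), (w, b, 37, 30), (x, b, 12, 19), (x, b, 12, 8), (x, b, 34, 9), (x, b, 37, 30), (x, r, 11, 33), (x, r, 12, 17), (x, r, 29, 30), (x, r, 5, 8)}
Natural join on B: {(a, r, 11, 33, 19), (a, r, 11, 33, 31), (a, r, 29, 30, 4), (a, r, 5, 8, 18), (a, r, 5, 8, 27), (d, r, 11, 33, 19), (d, r, 11, 33, 31), (d, r, 29, 30, 4), (d, r, 5, 8, 18), (d, r, 5, 8, 27), (q, b, 12, 8, 18), (q, b, 12, 8, 27), (q, b, 37, 30, 4), (w, b, 12, 8, 18), (w, b, 12, 8, 27), (w, b, 37, 30, 4), (x, b, 12, 8, 18), (x, b, 12, 8, 27), (x, b, 37, 30, 4), (x, r, 11, 33, 19), (x, r, 11, 33, 31), (x, r, 29, 30, 4), (x, r, 5, 8, 18), (x, r, 5, 8, 27)}
Apply σ_{E ≠ 31 ∧ A = r}; surviving tuples: {(a, r, 11, 33, 19), (a, r, 29, 30, 4), (a, r, 5, 8, 18), (a, r, 5, 8, 27), (d, r, 11, 33, 19), (d, r, 29, 30, 4), (d, r, 5, 8, 18), (d, r, 5, 8, 27), (x, r, 11, 33, 19), (x, r, 29, 30, 4), (x, r, 5, 8, 18), (x, r, 5, 8, 27)}
π[G, A, E]: project onto (G, A, E) → {(a, r, 18), (a, r, 19), (a, r, 27), (a, r, 4), (d, r, 18), (d, r, 19), (d, r, 27), (d, r, 4), (x, r, 18), (x, r, 19), (x, r, 27), (x, r, 4)}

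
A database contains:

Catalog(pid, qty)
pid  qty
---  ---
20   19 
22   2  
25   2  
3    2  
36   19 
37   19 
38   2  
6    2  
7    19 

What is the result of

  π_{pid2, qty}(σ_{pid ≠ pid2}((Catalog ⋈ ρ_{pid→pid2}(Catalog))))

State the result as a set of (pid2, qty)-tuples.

{(20, 19), (22, 2), (25, 2), (3, 2), (36, 19), (37, 19), (38, 2), (6, 2), (7, 19)}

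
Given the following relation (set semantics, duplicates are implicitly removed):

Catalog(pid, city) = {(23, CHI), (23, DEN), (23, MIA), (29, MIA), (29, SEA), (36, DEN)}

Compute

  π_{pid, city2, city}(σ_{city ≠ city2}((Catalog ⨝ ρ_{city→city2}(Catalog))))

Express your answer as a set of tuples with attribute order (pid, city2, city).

{(23, CHI, DEN), (23, CHI, MIA), (23, DEN, CHI), (23, DEN, MIA), (23, MIA, CHI), (23, MIA, DEN), (29, MIA, SEA), (29, SEA, MIA)}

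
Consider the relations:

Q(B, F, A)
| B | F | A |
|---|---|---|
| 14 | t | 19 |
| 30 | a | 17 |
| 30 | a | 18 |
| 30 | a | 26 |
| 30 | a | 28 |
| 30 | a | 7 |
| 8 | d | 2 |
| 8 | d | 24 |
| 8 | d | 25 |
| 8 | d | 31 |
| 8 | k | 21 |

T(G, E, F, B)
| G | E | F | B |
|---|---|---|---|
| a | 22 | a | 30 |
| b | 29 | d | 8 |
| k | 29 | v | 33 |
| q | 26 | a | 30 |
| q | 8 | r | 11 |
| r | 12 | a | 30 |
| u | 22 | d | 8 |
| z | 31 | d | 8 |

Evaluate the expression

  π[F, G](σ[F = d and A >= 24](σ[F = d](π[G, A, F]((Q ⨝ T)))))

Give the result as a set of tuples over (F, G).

{(d, b), (d, u), (d, z)}

Q ⋈ T (natural join on B, F): {(30, a, 17, a, 22), (30, a, 17, q, 26), (30, a, 17, r, 12), (30, a, 18, a, 22), (30, a, 18, q, 26), (30, a, 18, r, 12), (30, a, 26, a, 22), (30, a, 26, q, 26), (30, a, 26, r, 12), (30, a, 28, a, 22), (30, a, 28, q, 26), (30, a, 28, r, 12), (30, a, 7, a, 22), (30, a, 7, q, 26), (30, a, 7, r, 12), (8, d, 2, b, 29), (8, d, 2, u, 22), (8, d, 2, z, 31), (8, d, 24, b, 29), (8, d, 24, u, 22), (8, d, 24, z, 31), (8, d, 25, b, 29), (8, d, 25, u, 22), (8, d, 25, z, 31), (8, d, 31, b, 29), (8, d, 31, u, 22), (8, d, 31, z, 31)}
Keep only column(s) G, A, F: {(a, 17, a), (a, 18, a), (a, 26, a), (a, 28, a), (a, 7, a), (b, 2, d), (b, 24, d), (b, 25, d), (b, 31, d), (q, 17, a), (q, 18, a), (q, 26, a), (q, 28, a), (q, 7, a), (r, 17, a), (r, 18, a), (r, 26, a), (r, 28, a), (r, 7, a), (u, 2, d), (u, 24, d), (u, 25, d), (u, 31, d), (z, 2, d), (z, 24, d), (z, 25, d), (z, 31, d)}
Selection F = d: {(b, 2, d), (b, 24, d), (b, 25, d), (b, 31, d), (u, 2, d), (u, 24, d), (u, 25, d), (u, 31, d), (z, 2, d), (z, 24, d), (z, 25, d), (z, 31, d)}
Selection F = d and A >= 24: {(b, 24, d), (b, 25, d), (b, 31, d), (u, 24, d), (u, 25, d), (u, 31, d), (z, 24, d), (z, 25, d), (z, 31, d)}
Keep only column(s) F, G (6 duplicate(s) eliminated): {(d, b), (d, u), (d, z)}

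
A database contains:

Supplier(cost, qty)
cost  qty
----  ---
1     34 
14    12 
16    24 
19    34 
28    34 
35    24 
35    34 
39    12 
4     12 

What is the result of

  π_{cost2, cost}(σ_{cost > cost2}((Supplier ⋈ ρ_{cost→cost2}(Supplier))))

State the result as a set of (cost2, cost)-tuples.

{(1, 19), (1, 28), (1, 35), (14, 39), (16, 35), (19, 28), (19, 35), (28, 35), (4, 14), (4, 39)}

ρ[cost→cost2]: schema becomes (cost2, qty); tuples unchanged.
Supplier ⋈ ρ_{cost→cost2}(Supplier) (natural join on qty): {(1, 34, 1), (1, 34, 19), (1, 34, 28), (1, 34, 35), (14, 12, 14), (14, 12, 39), (14, 12, 4), (16, 24, 16), (16, 24, 35), (19, 34, 1), (19, 34, 19), (19, 34, 28), (19, 34, 35), (28, 34, 1), (28, 34, 19), (28, 34, 28), (28, 34, 35), (35, 24, 16), (35, 24, 35), (35, 34, 1), (35, 34, 19), (35, 34, 28), (35, 34, 35), (39, 12, 14), (39, 12, 39), (39, 12, 4), (4, 12, 14), (4, 12, 39), (4, 12, 4)}
Apply σ_{cost > cost2}; surviving tuples: {(14, 12, 4), (19, 34, 1), (28, 34, 1), (28, 34, 19), (35, 24, 16), (35, 34, 1), (35, 34, 19), (35, 34, 28), (39, 12, 14), (39, 12, 4)}
π[cost2, cost]: project onto (cost2, cost) → {(1, 19), (1, 28), (1, 35), (14, 39), (16, 35), (19, 28), (19, 35), (28, 35), (4, 14), (4, 39)}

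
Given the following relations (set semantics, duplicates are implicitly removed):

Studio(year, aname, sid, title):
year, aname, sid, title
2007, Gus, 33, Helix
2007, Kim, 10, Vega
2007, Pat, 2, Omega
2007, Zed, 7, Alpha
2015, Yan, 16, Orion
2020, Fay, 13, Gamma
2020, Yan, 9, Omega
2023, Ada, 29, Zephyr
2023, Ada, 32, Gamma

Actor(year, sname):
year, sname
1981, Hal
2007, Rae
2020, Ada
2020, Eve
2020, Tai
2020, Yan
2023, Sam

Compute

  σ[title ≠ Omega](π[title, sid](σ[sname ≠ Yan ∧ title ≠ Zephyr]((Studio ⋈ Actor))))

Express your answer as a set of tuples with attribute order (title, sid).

{(Alpha, 7), (Gamma, 13), (Gamma, 32), (Helix, 33), (Vega, 10)}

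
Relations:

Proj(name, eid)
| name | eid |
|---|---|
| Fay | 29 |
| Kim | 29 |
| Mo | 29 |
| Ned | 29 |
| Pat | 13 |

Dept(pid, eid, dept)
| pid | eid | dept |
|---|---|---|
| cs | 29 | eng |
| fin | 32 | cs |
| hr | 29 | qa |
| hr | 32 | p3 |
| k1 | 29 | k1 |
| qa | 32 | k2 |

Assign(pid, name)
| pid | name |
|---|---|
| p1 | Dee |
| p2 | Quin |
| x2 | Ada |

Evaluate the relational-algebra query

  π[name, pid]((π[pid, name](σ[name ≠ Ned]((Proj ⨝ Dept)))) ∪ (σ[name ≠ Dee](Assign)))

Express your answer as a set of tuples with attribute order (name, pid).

{(Ada, x2), (Fay, cs), (Fay, hr), (Fay, k1), (Kim, cs), (Kim, hr), (Kim, k1), (Mo, cs), (Mo, hr), (Mo, k1), (Quin, p2)}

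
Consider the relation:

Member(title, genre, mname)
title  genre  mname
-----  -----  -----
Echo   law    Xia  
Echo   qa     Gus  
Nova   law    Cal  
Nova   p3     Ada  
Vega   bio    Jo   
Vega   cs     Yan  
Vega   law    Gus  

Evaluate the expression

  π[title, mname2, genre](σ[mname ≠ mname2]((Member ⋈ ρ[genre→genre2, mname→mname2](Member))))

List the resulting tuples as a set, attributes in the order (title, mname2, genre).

ρ[genre→genre2, mname→mname2]: schema becomes (title, genre2, mname2); tuples unchanged.
Member ⋈ ρ[genre→genre2, mname→mname2](Member) (natural join on title): {(Echo, law, Xia, law, Xia), (Echo, law, Xia, qa, Gus), (Echo, qa, Gus, law, Xia), (Echo, qa, Gus, qa, Gus), (Nova, law, Cal, law, Cal), (Nova, law, Cal, p3, Ada), (Nova, p3, Ada, law, Cal), (Nova, p3, Ada, p3, Ada), (Vega, bio, Jo, bio, Jo), (Vega, bio, Jo, cs, Yan), (Vega, bio, Jo, law, Gus), (Vega, cs, Yan, bio, Jo), (Vega, cs, Yan, cs, Yan), (Vega, cs, Yan, law, Gus), (Vega, law, Gus, bio, Jo), (Vega, law, Gus, cs, Yan), (Vega, law, Gus, law, Gus)}
Filtering on mname ≠ mname2 leaves {(Echo, law, Xia, qa, Gus), (Echo, qa, Gus, law, Xia), (Nova, law, Cal, p3, Ada), (Nova, p3, Ada, law, Cal), (Vega, bio, Jo, cs, Yan), (Vega, bio, Jo, law, Gus), (Vega, cs, Yan, bio, Jo), (Vega, cs, Yan, law, Gus), (Vega, law, Gus, bio, Jo), (Vega, law, Gus, cs, Yan)}.
Projecting to title, mname2, genre: {(Echo, Gus, law), (Echo, Xia, qa), (Nova, Ada, law), (Nova, Cal, p3), (Vega, Gus, bio), (Vega, Gus, cs), (Vega, Jo, cs), (Vega, Jo, law), (Vega, Yan, bio), (Vega, Yan, law)}

{(Echo, Gus, law), (Echo, Xia, qa), (Nova, Ada, law), (Nova, Cal, p3), (Vega, Gus, bio), (Vega, Gus, cs), (Vega, Jo, cs), (Vega, Jo, law), (Vega, Yan, bio), (Vega, Yan, law)}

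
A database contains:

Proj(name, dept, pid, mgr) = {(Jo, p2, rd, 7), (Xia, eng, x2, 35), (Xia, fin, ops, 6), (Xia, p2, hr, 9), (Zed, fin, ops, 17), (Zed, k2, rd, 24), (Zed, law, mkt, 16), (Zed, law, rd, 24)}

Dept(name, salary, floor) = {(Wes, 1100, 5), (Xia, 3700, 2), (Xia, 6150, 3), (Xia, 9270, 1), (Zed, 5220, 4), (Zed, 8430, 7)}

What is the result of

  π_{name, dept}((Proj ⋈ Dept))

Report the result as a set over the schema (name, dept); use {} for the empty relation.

{(Xia, eng), (Xia, fin), (Xia, p2), (Zed, fin), (Zed, k2), (Zed, law)}

Natural join on name: {(Xia, eng, x2, 35, 3700, 2), (Xia, eng, x2, 35, 6150, 3), (Xia, eng, x2, 35, 9270, 1), (Xia, fin, ops, 6, 3700, 2), (Xia, fin, ops, 6, 6150, 3), (Xia, fin, ops, 6, 9270, 1), (Xia, p2, hr, 9, 3700, 2), (Xia, p2, hr, 9, 6150, 3), (Xia, p2, hr, 9, 9270, 1), (Zed, fin, ops, 17, 5220, 4), (Zed, fin, ops, 17, 8430, 7), (Zed, k2, rd, 24, 5220, 4), (Zed, k2, rd, 24, 8430, 7), (Zed, law, mkt, 16, 5220, 4), (Zed, law, mkt, 16, 8430, 7), (Zed, law, rd, 24, 5220, 4), (Zed, law, rd, 24, 8430, 7)}
Keep only column(s) name, dept (11 duplicate(s) eliminated): {(Xia, eng), (Xia, fin), (Xia, p2), (Zed, fin), (Zed, k2), (Zed, law)}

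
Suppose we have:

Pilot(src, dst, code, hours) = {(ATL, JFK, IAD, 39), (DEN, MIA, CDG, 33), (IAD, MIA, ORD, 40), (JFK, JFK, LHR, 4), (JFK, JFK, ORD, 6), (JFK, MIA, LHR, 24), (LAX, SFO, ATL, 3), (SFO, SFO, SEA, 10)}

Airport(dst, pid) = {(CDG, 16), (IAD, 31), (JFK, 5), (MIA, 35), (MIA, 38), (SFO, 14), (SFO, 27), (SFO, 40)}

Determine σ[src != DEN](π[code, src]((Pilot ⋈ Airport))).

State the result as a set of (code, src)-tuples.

{(ATL, LAX), (IAD, ATL), (LHR, JFK), (ORD, IAD), (ORD, JFK), (SEA, SFO)}

Joining Pilot and Airport on dst yields {(ATL, JFK, IAD, 39, 5), (DEN, MIA, CDG, 33, 35), (DEN, MIA, CDG, 33, 38), (IAD, MIA, ORD, 40, 35), (IAD, MIA, ORD, 40, 38), (JFK, JFK, LHR, 4, 5), (JFK, JFK, ORD, 6, 5), (JFK, MIA, LHR, 24, 35), (JFK, MIA, LHR, 24, 38), (LAX, SFO, ATL, 3, 14), (LAX, SFO, ATL, 3, 27), (LAX, SFO, ATL, 3, 40), (SFO, SFO, SEA, 10, 14), (SFO, SFO, SEA, 10, 27), (SFO, SFO, SEA, 10, 40)}.
Keep only column(s) code, src (8 duplicate(s) eliminated): {(ATL, LAX), (CDG, DEN), (IAD, ATL), (LHR, JFK), (ORD, IAD), (ORD, JFK), (SEA, SFO)}
Filtering on src != DEN leaves {(ATL, LAX), (IAD, ATL), (LHR, JFK), (ORD, IAD), (ORD, JFK), (SEA, SFO)}.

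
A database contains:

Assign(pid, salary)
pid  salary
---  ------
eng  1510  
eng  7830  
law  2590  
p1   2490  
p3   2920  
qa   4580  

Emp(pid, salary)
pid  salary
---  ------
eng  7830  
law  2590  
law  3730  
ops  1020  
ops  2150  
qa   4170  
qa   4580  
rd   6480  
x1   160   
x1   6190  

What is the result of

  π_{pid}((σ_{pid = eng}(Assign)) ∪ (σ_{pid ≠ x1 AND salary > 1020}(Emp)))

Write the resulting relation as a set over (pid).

Apply σ_{pid = eng}; surviving tuples: {(eng, 1510), (eng, 7830)}
Apply σ_{pid ≠ x1 AND salary > 1020}; surviving tuples: {(eng, 7830), (law, 2590), (law, 3730), (ops, 2150), (qa, 4170), (qa, 4580), (rd, 6480)}
Union: {(eng, 1510), (eng, 7830)} with {(eng, 7830), (law, 2590), (law, 3730), (ops, 2150), (qa, 4170), (qa, 4580), (rd, 6480)} → {(eng, 1510), (eng, 7830), (law, 2590), (law, 3730), (ops, 2150), (qa, 4170), (qa, 4580), (rd, 6480)}
Keep only column(s) pid (3 duplicate(s) eliminated): {eng, law, ops, qa, rd}

{eng, law, ops, qa, rd}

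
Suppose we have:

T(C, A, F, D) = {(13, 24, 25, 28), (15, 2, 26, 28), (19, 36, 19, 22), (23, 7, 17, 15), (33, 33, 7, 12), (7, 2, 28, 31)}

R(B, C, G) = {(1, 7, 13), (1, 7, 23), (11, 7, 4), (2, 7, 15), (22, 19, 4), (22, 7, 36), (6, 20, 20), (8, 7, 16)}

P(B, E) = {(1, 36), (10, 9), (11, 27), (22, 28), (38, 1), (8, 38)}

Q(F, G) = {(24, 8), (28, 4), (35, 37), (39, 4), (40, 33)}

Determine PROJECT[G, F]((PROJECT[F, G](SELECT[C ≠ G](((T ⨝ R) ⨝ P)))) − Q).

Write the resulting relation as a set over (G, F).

T ⋈ R (natural join on C): {(19, 36, 19, 22, 22, 4), (7, 2, 28, 31, 1, 13), (7, 2, 28, 31, 1, 23), (7, 2, 28, 31, 11, 4), (7, 2, 28, 31, 2, 15), (7, 2, 28, 31, 22, 36), (7, 2, 28, 31, 8, 16)}
(T ⨝ R) ⋈ P (natural join on B): {(19, 36, 19, 22, 22, 4, 28), (7, 2, 28, 31, 1, 13, 36), (7, 2, 28, 31, 1, 23, 36), (7, 2, 28, 31, 11, 4, 27), (7, 2, 28, 31, 22, 36, 28), (7, 2, 28, 31, 8, 16, 38)}
Apply σ_{C ≠ G}; surviving tuples: {(19, 36, 19, 22, 22, 4, 28), (7, 2, 28, 31, 1, 13, 36), (7, 2, 28, 31, 1, 23, 36), (7, 2, 28, 31, 11, 4, 27), (7, 2, 28, 31, 22, 36, 28), (7, 2, 28, 31, 8, 16, 38)}
Keep only column(s) F, G: {(19, 4), (28, 13), (28, 16), (28, 23), (28, 36), (28, 4)}
Set difference of the two operands is {(19, 4), (28, 13), (28, 16), (28, 23), (28, 36)}.
Keep only column(s) G, F: {(13, 28), (16, 28), (23, 28), (36, 28), (4, 19)}

{(13, 28), (16, 28), (23, 28), (36, 28), (4, 19)}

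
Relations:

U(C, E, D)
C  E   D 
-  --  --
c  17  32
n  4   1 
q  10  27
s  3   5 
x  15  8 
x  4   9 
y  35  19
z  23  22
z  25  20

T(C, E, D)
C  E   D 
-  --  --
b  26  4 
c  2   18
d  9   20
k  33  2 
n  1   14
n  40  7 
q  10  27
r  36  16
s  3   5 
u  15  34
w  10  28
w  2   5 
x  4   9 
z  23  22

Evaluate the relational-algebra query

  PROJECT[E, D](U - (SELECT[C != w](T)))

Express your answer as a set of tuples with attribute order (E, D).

Apply σ_{C != w}; surviving tuples: {(b, 26, 4), (c, 2, 18), (d, 9, 20), (k, 33, 2), (n, 1, 14), (n, 40, 7), (q, 10, 27), (r, 36, 16), (s, 3, 5), (u, 15, 34), (x, 4, 9), (z, 23, 22)}
Difference: {(c, 17, 32), (n, 4, 1), (q, 10, 27), (s, 3, 5), (x, 15, 8), (x, 4, 9), (y, 35, 19), (z, 23, 22), (z, 25, 20)} with {(b, 26, 4), (c, 2, 18), (d, 9, 20), (k, 33, 2), (n, 1, 14), (n, 40, 7), (q, 10, 27), (r, 36, 16), (s, 3, 5), (u, 15, 34), (x, 4, 9), (z, 23, 22)} → {(c, 17, 32), (n, 4, 1), (x, 15, 8), (y, 35, 19), (z, 25, 20)}
Projecting to E, D: {(15, 8), (17, 32), (25, 20), (35, 19), (4, 1)}

{(15, 8), (17, 32), (25, 20), (35, 19), (4, 1)}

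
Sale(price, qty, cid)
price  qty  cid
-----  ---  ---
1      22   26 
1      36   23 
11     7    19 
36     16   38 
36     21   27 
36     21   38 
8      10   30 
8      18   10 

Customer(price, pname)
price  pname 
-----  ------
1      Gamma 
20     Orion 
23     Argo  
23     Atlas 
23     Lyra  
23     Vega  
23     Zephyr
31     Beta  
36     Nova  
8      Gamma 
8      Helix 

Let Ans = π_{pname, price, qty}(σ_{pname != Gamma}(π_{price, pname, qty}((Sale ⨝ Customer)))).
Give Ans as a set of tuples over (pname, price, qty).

Joining Sale and Customer on price yields {(1, 22, 26, Gamma), (1, 36, 23, Gamma), (36, 16, 38, Nova), (36, 21, 27, Nova), (36, 21, 38, Nova), (8, 10, 30, Gamma), (8, 10, 30, Helix), (8, 18, 10, Gamma), (8, 18, 10, Helix)}.
π_{price, pname, qty} gives {(1, Gamma, 22), (1, Gamma, 36), (36, Nova, 16), (36, Nova, 21), (8, Gamma, 10), (8, Gamma, 18), (8, Helix, 10), (8, Helix, 18)} (1 duplicate(s) eliminated).
Filtering on pname != Gamma leaves {(36, Nova, 16), (36, Nova, 21), (8, Helix, 10), (8, Helix, 18)}.
π_{pname, price, qty} gives {(Helix, 8, 10), (Helix, 8, 18), (Nova, 36, 16), (Nova, 36, 21)}.

{(Helix, 8, 10), (Helix, 8, 18), (Nova, 36, 16), (Nova, 36, 21)}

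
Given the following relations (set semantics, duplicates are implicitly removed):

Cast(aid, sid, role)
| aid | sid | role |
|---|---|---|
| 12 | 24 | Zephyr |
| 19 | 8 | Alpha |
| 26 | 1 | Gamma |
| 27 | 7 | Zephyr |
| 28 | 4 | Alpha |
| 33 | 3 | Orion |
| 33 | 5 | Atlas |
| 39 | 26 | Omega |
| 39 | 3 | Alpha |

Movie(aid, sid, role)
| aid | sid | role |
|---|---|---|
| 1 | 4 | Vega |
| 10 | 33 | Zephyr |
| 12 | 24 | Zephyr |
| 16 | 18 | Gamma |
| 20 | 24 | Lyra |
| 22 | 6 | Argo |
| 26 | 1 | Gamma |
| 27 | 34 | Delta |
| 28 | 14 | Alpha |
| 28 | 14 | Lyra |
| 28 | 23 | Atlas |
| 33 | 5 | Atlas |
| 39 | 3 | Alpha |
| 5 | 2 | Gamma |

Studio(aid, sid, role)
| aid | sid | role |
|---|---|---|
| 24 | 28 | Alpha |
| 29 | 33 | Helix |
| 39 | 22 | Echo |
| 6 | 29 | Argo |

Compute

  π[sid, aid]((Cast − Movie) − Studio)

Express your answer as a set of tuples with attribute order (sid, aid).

{(26, 39), (3, 33), (4, 28), (7, 27), (8, 19)}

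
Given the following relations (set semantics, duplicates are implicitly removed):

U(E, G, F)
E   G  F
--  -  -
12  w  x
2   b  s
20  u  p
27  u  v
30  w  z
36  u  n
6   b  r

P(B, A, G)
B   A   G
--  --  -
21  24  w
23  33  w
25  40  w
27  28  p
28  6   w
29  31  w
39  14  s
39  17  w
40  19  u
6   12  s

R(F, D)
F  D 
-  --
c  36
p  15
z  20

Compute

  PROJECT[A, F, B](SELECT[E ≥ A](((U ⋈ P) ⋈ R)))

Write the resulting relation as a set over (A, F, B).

Joining U and P on G yields {(12, w, x, 21, 24), (12, w, x, 23, 33), (12, w, x, 25, 40), (12, w, x, 28, 6), (12, w, x, 29, 31), (12, w, x, 39, 17), (20, u, p, 40, 19), (27, u, v, 40, 19), (30, w, z, 21, 24), (30, w, z, 23, 33), (30, w, z, 25, 40), (30, w, z, 28, 6), (30, w, z, 29, 31), (30, w, z, 39, 17), (36, u, n, 40, 19)}.
Joining (U ⋈ P) and R on F yields {(20, u, p, 40, 19, 15), (30, w, z, 21, 24, 20), (30, w, z, 23, 33, 20), (30, w, z, 25, 40, 20), (30, w, z, 28, 6, 20), (30, w, z, 29, 31, 20), (30, w, z, 39, 17, 20)}.
Apply σ_{E ≥ A}; surviving tuples: {(20, u, p, 40, 19, 15), (30, w, z, 21, 24, 20), (30, w, z, 28, 6, 20), (30, w, z, 39, 17, 20)}
π_{A, F, B} gives {(17, z, 39), (19, p, 40), (24, z, 21), (6, z, 28)}.

{(17, z, 39), (19, p, 40), (24, z, 21), (6, z, 28)}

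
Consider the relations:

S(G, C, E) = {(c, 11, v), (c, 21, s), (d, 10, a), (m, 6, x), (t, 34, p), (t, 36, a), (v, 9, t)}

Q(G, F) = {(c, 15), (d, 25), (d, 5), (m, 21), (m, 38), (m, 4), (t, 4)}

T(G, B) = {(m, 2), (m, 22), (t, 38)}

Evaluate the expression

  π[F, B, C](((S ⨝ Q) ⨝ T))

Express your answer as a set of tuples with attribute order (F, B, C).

Joining S and Q on G yields {(c, 11, v, 15), (c, 21, s, 15), (d, 10, a, 25), (d, 10, a, 5), (m, 6, x, 21), (m, 6, x, 38), (m, 6, x, 4), (t, 34, p, 4), (t, 36, a, 4)}.
Joining (S ⨝ Q) and T on G yields {(m, 6, x, 21, 2), (m, 6, x, 21, 22), (m, 6, x, 38, 2), (m, 6, x, 38, 22), (m, 6, x, 4, 2), (m, 6, x, 4, 22), (t, 34, p, 4, 38), (t, 36, a, 4, 38)}.
π[F, B, C]: project onto (F, B, C) → {(21, 2, 6), (21, 22, 6), (38, 2, 6), (38, 22, 6), (4, 2, 6), (4, 22, 6), (4, 38, 34), (4, 38, 36)}

{(21, 2, 6), (21, 22, 6), (38, 2, 6), (38, 22, 6), (4, 2, 6), (4, 22, 6), (4, 38, 34), (4, 38, 36)}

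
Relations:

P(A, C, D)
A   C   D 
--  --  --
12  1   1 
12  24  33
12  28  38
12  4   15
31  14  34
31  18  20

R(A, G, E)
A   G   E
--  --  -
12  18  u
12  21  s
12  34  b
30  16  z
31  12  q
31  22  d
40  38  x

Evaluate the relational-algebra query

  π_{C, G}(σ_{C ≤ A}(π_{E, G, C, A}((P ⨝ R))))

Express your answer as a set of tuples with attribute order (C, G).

Natural join on A: {(12, 1, 1, 18, u), (12, 1, 1, 21, s), (12, 1, 1, 34, b), (12, 24, 33, 18, u), (12, 24, 33, 21, s), (12, 24, 33, 34, b), (12, 28, 38, 18, u), (12, 28, 38, 21, s), (12, 28, 38, 34, b), (12, 4, 15, 18, u), (12, 4, 15, 21, s), (12, 4, 15, 34, b), (31, 14, 34, 12, q), (31, 14, 34, 22, d), (31, 18, 20, 12, q), (31, 18, 20, 22, d)}
Keep only column(s) E, G, C, A: {(b, 34, 1, 12), (b, 34, 24, 12), (b, 34, 28, 12), (b, 34, 4, 12), (d, 22, 14, 31), (d, 22, 18, 31), (q, 12, 14, 31), (q, 12, 18, 31), (s, 21, 1, 12), (s, 21, 24, 12), (s, 21, 28, 12), (s, 21, 4, 12), (u, 18, 1, 12), (u, 18, 24, 12), (u, 18, 28, 12), (u, 18, 4, 12)}
Filtering on C ≤ A leaves {(b, 34, 1, 12), (b, 34, 4, 12), (d, 22, 14, 31), (d, 22, 18, 31), (q, 12, 14, 31), (q, 12, 18, 31), (s, 21, 1, 12), (s, 21, 4, 12), (u, 18, 1, 12), (u, 18, 4, 12)}.
Keep only column(s) C, G: {(1, 18), (1, 21), (1, 34), (14, 12), (14, 22), (18, 12), (18, 22), (4, 18), (4, 21), (4, 34)}

{(1, 18), (1, 21), (1, 34), (14, 12), (14, 22), (18, 12), (18, 22), (4, 18), (4, 21), (4, 34)}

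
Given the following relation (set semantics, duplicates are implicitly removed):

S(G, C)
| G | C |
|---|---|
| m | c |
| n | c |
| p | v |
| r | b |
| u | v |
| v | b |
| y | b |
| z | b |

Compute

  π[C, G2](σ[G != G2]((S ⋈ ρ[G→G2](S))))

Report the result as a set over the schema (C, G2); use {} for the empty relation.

{(b, r), (b, v), (b, y), (b, z), (c, m), (c, n), (v, p), (v, u)}

ρ[G→G2]: schema becomes (G2, C); tuples unchanged.
S ⋈ ρ[G→G2](S) (natural join on C): {(m, c, m), (m, c, n), (n, c, m), (n, c, n), (p, v, p), (p, v, u), (r, b, r), (r, b, v), (r, b, y), (r, b, z), (u, v, p), (u, v, u), (v, b, r), (v, b, v), (v, b, y), (v, b, z), (y, b, r), (y, b, v), (y, b, y), (y, b, z), (z, b, r), (z, b, v), (z, b, y), (z, b, z)}
Selection G != G2: {(m, c, n), (n, c, m), (p, v, u), (r, b, v), (r, b, y), (r, b, z), (u, v, p), (v, b, r), (v, b, y), (v, b, z), (y, b, r), (y, b, v), (y, b, z), (z, b, r), (z, b, v), (z, b, y)}
π_{C, G2} gives {(b, r), (b, v), (b, y), (b, z), (c, m), (c, n), (v, p), (v, u)} (8 duplicate(s) eliminated).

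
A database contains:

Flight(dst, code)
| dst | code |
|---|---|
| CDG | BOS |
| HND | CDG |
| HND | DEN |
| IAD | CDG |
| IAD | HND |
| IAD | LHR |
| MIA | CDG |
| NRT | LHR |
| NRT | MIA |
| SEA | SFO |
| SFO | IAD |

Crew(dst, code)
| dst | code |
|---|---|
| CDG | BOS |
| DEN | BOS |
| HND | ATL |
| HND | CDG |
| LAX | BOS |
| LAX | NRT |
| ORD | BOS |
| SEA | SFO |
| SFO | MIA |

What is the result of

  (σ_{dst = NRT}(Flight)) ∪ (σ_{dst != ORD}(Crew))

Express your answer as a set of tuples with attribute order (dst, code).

{(CDG, BOS), (DEN, BOS), (HND, ATL), (HND, CDG), (LAX, BOS), (LAX, NRT), (NRT, LHR), (NRT, MIA), (SEA, SFO), (SFO, MIA)}

σ[dst = NRT]: keep tuples satisfying dst = NRT → {(NRT, LHR), (NRT, MIA)}
σ[dst != ORD]: keep tuples satisfying dst != ORD → {(CDG, BOS), (DEN, BOS), (HND, ATL), (HND, CDG), (LAX, BOS), (LAX, NRT), (SEA, SFO), (SFO, MIA)}
Set union of the two operands is {(CDG, BOS), (DEN, BOS), (HND, ATL), (HND, CDG), (LAX, BOS), (LAX, NRT), (NRT, LHR), (NRT, MIA), (SEA, SFO), (SFO, MIA)}.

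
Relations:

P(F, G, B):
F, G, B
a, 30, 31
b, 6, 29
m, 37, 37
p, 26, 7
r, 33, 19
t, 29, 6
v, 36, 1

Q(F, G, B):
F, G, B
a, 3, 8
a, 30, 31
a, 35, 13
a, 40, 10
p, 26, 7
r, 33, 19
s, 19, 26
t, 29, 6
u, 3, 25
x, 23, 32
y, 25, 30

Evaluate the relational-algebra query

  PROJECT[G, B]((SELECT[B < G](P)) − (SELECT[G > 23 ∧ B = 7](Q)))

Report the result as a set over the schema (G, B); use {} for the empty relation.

{(29, 6), (33, 19), (36, 1)}

Filtering on B < G leaves {(p, 26, 7), (r, 33, 19), (t, 29, 6), (v, 36, 1)}.
Filtering on G > 23 ∧ B = 7 leaves {(p, 26, 7)}.
Taking the difference: {(r, 33, 19), (t, 29, 6), (v, 36, 1)}
π[G, B]: project onto (G, B) → {(29, 6), (33, 19), (36, 1)}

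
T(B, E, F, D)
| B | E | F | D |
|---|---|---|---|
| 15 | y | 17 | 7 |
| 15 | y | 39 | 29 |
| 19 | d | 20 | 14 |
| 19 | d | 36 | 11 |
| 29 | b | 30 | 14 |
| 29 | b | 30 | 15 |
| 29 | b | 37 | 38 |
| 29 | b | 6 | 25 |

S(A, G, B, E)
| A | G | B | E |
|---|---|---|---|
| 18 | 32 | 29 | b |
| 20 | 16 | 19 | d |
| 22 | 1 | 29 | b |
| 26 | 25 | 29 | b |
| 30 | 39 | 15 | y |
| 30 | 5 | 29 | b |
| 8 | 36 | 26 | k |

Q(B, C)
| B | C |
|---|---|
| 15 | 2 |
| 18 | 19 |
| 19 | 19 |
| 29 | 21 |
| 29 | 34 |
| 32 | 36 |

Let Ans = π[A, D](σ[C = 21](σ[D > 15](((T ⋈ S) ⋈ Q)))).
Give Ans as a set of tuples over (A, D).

{(18, 25), (18, 38), (22, 25), (22, 38), (26, 25), (26, 38), (30, 25), (30, 38)}

Natural join on B, E: {(15, y, 17, 7, 30, 39), (15, y, 39, 29, 30, 39), (19, d, 20, 14, 20, 16), (19, d, 36, 11, 20, 16), (29, b, 30, 14, 18, 32), (29, b, 30, 14, 22, 1), (29, b, 30, 14, 26, 25), (29, b, 30, 14, 30, 5), (29, b, 30, 15, 18, 32), (29, b, 30, 15, 22, 1), (29, b, 30, 15, 26, 25), (29, b, 30, 15, 30, 5), (29, b, 37, 38, 18, 32), (29, b, 37, 38, 22, 1), (29, b, 37, 38, 26, 25), (29, b, 37, 38, 30, 5), (29, b, 6, 25, 18, 32), (29, b, 6, 25, 22, 1), (29, b, 6, 25, 26, 25), (29, b, 6, 25, 30, 5)}
Natural join on B: {(15, y, 17, 7, 30, 39, 2), (15, y, 39, 29, 30, 39, 2), (19, d, 20, 14, 20, 16, 19), (19, d, 36, 11, 20, 16, 19), (29, b, 30, 14, 18, 32, 21), (29, b, 30, 14, 18, 32, 34), (29, b, 30, 14, 22, 1, 21), (29, b, 30, 14, 22, 1, 34), (29, b, 30, 14, 26, 25, 21), (29, b, 30, 14, 26, 25, 34), (29, b, 30, 14, 30, 5, 21), (29, b, 30, 14, 30, 5, 34), (29, b, 30, 15, 18, 32, 21), (29, b, 30, 15, 18, 32, 34), (29, b, 30, 15, 22, 1, 21), (29, b, 30, 15, 22, 1, 34), (29, b, 30, 15, 26, 25, 21), (29, b, 30, 15, 26, 25, 34), (29, b, 30, 15, 30, 5, 21), (29, b, 30, 15, 30, 5, 34), (29, b, 37, 38, 18, 32, 21), (29, b, 37, 38, 18, 32, 34), (29, b, 37, 38, 22, 1, 21), (29, b, 37, 38, 22, 1, 34), (29, b, 37, 38, 26, 25, 21), (29, b, 37, 38, 26, 25, 34), (29, b, 37, 38, 30, 5, 21), (29, b, 37, 38, 30, 5, 34), (29, b, 6, 25, 18, 32, 21), (29, b, 6, 25, 18, 32, 34), (29, b, 6, 25, 22, 1, 21), (29, b, 6, 25, 22, 1, 34), (29, b, 6, 25, 26, 25, 21), (29, b, 6, 25, 26, 25, 34), (29, b, 6, 25, 30, 5, 21), (29, b, 6, 25, 30, 5, 34)}
Selection D > 15: {(15, y, 39, 29, 30, 39, 2), (29, b, 37, 38, 18, 32, 21), (29, b, 37, 38, 18, 32, 34), (29, b, 37, 38, 22, 1, 21), (29, b, 37, 38, 22, 1, 34), (29, b, 37, 38, 26, 25, 21), (29, b, 37, 38, 26, 25, 34), (29, b, 37, 38, 30, 5, 21), (29, b, 37, 38, 30, 5, 34), (29, b, 6, 25, 18, 32, 21), (29, b, 6, 25, 18, 32, 34), (29, b, 6, 25, 22, 1, 21), (29, b, 6, 25, 22, 1, 34), (29, b, 6, 25, 26, 25, 21), (29, b, 6, 25, 26, 25, 34), (29, b, 6, 25, 30, 5, 21), (29, b, 6, 25, 30, 5, 34)}
Selection C = 21: {(29, b, 37, 38, 18, 32, 21), (29, b, 37, 38, 22, 1, 21), (29, b, 37, 38, 26, 25, 21), (29, b, 37, 38, 30, 5, 21), (29, b, 6, 25, 18, 32, 21), (29, b, 6, 25, 22, 1, 21), (29, b, 6, 25, 26, 25, 21), (29, b, 6, 25, 30, 5, 21)}
π_{A, D} gives {(18, 25), (18, 38), (22, 25), (22, 38), (26, 25), (26, 38), (30, 25), (30, 38)}.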